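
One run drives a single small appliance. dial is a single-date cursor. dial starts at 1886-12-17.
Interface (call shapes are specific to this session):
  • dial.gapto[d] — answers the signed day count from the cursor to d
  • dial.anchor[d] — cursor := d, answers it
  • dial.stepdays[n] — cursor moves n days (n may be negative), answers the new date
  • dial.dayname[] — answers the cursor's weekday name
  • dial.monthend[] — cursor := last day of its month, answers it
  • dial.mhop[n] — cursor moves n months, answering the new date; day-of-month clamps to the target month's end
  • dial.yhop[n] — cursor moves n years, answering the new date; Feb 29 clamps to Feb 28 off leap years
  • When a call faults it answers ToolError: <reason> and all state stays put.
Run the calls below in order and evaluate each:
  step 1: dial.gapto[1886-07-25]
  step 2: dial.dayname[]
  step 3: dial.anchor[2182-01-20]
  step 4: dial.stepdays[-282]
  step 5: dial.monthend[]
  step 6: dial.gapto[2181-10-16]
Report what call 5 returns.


CALL gapto[d=1886-07-25]
RET  -145
CALL dayname[]
RET  Friday
CALL anchor[d=2182-01-20]
RET  2182-01-20
CALL stepdays[n=-282]
RET  2181-04-13
CALL monthend[]
RET  2181-04-30
CALL gapto[d=2181-10-16]
RET  169

Answer: 2181-04-30


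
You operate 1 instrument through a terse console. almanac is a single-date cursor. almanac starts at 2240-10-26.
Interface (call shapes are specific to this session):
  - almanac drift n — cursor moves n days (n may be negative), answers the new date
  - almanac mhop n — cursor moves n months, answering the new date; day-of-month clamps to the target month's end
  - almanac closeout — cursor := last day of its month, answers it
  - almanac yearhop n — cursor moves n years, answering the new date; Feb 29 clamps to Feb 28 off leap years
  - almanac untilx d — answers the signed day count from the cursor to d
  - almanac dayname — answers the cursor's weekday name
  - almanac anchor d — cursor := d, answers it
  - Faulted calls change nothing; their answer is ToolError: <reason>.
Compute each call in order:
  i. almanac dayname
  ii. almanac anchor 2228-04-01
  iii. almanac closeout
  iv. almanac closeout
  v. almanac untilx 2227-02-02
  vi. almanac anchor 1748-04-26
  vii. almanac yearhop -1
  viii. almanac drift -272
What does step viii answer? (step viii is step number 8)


Answer: 1746-07-28

Derivation:
>> almanac dayname()
<< Monday
>> almanac anchor(d: 2228-04-01)
<< 2228-04-01
>> almanac closeout()
<< 2228-04-30
>> almanac closeout()
<< 2228-04-30
>> almanac untilx(d: 2227-02-02)
<< -453
>> almanac anchor(d: 1748-04-26)
<< 1748-04-26
>> almanac yearhop(n: -1)
<< 1747-04-26
>> almanac drift(n: -272)
<< 1746-07-28


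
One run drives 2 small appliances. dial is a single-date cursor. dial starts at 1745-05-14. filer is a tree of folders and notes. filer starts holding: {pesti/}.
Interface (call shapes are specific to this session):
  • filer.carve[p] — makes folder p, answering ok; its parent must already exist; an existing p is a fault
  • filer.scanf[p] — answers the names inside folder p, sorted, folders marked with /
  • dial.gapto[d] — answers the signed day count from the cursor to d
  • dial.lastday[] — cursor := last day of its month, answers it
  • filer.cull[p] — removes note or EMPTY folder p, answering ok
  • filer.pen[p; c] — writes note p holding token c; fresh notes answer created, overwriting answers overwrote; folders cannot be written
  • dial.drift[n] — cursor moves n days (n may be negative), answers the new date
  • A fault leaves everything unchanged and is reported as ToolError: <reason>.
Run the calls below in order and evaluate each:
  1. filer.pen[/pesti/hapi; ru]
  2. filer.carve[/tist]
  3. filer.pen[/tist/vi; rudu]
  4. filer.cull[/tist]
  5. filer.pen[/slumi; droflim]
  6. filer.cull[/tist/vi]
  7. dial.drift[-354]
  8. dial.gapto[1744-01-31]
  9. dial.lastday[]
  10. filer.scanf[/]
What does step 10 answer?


Answer: [pesti/, slumi, tist/]

Derivation:
==> filer.pen(p: /pesti/hapi, c: ru)
<== created
==> filer.carve(p: /tist)
<== ok
==> filer.pen(p: /tist/vi, c: rudu)
<== created
==> filer.cull(p: /tist)
<== ToolError: not empty
==> filer.pen(p: /slumi, c: droflim)
<== created
==> filer.cull(p: /tist/vi)
<== ok
==> dial.drift(n: -354)
<== 1744-05-25
==> dial.gapto(d: 1744-01-31)
<== -115
==> dial.lastday()
<== 1744-05-31
==> filer.scanf(p: /)
<== [pesti/, slumi, tist/]


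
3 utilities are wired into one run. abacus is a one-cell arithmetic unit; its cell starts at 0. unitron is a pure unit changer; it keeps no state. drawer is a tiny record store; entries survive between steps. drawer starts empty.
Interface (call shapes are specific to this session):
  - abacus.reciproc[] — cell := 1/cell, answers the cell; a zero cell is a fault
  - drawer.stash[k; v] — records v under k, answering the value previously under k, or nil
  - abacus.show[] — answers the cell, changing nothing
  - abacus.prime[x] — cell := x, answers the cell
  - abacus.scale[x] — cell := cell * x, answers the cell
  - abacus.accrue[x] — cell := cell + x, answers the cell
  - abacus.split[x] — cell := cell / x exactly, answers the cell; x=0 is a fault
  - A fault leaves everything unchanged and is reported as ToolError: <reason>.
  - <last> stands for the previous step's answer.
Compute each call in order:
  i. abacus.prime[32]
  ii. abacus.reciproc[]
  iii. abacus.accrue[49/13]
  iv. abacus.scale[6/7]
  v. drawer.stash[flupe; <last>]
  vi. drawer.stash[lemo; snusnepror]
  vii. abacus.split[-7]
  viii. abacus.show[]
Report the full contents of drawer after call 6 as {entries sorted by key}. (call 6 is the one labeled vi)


Answer: {flupe=4743/1456, lemo=snusnepror}

Derivation:
~$ abacus.prime 32
= 32
~$ abacus.reciproc
= 1/32
~$ abacus.accrue 49/13
= 1581/416
~$ abacus.scale 6/7
= 4743/1456
~$ drawer.stash flupe <last>
= nil
~$ drawer.stash lemo snusnepror
= nil
~$ abacus.split -7
= -4743/10192
~$ abacus.show
= -4743/10192


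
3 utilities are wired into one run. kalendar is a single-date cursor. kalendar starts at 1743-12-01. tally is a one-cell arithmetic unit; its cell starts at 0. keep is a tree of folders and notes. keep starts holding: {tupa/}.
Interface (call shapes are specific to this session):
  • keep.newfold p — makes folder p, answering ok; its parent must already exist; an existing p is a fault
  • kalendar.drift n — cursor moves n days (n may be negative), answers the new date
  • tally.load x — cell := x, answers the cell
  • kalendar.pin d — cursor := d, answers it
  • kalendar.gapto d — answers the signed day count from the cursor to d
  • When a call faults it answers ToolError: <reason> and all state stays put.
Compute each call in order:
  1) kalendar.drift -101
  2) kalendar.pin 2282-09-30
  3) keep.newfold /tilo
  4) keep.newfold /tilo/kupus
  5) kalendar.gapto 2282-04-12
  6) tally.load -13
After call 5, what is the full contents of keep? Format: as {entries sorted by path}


Answer: {tilo/, tilo/kupus/, tupa/}

Derivation:
·→ kalendar.drift(n=-101)
·← 1743-08-22
·→ kalendar.pin(d=2282-09-30)
·← 2282-09-30
·→ keep.newfold(p=/tilo)
·← ok
·→ keep.newfold(p=/tilo/kupus)
·← ok
·→ kalendar.gapto(d=2282-04-12)
·← -171
·→ tally.load(x=-13)
·← -13


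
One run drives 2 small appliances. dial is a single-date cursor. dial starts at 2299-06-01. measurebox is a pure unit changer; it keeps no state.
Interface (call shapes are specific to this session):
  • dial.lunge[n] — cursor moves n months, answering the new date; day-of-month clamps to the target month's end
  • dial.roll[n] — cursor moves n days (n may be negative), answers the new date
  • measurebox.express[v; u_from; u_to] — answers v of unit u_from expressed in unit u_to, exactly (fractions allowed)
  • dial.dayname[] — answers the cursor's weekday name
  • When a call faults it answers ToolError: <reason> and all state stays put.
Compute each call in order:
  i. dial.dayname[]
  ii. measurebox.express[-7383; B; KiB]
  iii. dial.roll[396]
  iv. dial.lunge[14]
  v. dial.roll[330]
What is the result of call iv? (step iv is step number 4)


Answer: 2301-09-02

Derivation:
-- dial.dayname() ~> Thursday
-- measurebox.express(-7383, B, KiB) ~> -7383/1024
-- dial.roll(396) ~> 2300-07-02
-- dial.lunge(14) ~> 2301-09-02
-- dial.roll(330) ~> 2302-07-29


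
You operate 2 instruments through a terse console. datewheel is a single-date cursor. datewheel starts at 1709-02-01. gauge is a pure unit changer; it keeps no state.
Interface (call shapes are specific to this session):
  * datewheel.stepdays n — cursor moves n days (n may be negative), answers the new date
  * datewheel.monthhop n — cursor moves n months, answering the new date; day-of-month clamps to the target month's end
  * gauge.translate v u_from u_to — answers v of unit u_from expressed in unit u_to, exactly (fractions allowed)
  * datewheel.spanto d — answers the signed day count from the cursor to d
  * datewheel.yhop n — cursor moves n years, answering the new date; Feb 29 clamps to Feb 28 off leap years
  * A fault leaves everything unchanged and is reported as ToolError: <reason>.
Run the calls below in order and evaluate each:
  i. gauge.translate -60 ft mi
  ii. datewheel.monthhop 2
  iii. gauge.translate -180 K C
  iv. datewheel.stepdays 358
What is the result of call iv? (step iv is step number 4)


Answer: 1710-03-25

Derivation:
! 1. gauge.translate(v: -60, u_from: ft, u_to: mi) => -1/88
! 2. datewheel.monthhop(n: 2) => 1709-04-01
! 3. gauge.translate(v: -180, u_from: K, u_to: C) => -9063/20
! 4. datewheel.stepdays(n: 358) => 1710-03-25


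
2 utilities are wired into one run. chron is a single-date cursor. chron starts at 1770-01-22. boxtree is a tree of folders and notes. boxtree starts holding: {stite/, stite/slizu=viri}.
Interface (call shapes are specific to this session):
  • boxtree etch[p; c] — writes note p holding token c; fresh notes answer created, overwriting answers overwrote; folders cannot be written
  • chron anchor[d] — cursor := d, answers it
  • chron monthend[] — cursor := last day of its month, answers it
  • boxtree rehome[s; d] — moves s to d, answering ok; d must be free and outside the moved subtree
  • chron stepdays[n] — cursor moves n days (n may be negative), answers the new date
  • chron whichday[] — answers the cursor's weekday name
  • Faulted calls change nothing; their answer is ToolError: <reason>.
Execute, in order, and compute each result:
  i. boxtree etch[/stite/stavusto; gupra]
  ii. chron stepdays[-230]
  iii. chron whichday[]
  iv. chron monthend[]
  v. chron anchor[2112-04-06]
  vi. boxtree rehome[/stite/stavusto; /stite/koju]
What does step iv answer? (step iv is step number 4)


Answer: 1769-06-30

Derivation:
~$ boxtree etch p=/stite/stavusto c=gupra
[out] created
~$ chron stepdays n=-230
[out] 1769-06-06
~$ chron whichday
[out] Tuesday
~$ chron monthend
[out] 1769-06-30
~$ chron anchor d=2112-04-06
[out] 2112-04-06
~$ boxtree rehome s=/stite/stavusto d=/stite/koju
[out] ok


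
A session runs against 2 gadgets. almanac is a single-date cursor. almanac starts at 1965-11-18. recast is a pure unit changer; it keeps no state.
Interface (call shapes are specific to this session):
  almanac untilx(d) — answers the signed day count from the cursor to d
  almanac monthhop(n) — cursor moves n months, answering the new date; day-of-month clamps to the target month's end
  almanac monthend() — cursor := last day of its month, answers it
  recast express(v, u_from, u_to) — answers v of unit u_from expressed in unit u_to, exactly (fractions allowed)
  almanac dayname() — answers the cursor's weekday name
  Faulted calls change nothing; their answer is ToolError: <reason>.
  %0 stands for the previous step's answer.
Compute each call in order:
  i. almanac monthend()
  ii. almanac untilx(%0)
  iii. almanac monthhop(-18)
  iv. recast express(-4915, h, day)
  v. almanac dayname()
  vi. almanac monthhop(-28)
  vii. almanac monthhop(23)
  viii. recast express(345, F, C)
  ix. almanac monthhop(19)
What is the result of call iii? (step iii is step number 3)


Answer: 1964-05-30

Derivation:
! 1. almanac monthend() ~> 1965-11-30
! 2. almanac untilx(d='%0') ~> 0
! 3. almanac monthhop(n='-18') ~> 1964-05-30
! 4. recast express(v='-4915', u_from='h', u_to='day') ~> -4915/24
! 5. almanac dayname() ~> Saturday
! 6. almanac monthhop(n='-28') ~> 1962-01-30
! 7. almanac monthhop(n='23') ~> 1963-12-30
! 8. recast express(v='345', u_from='F', u_to='C') ~> 1565/9
! 9. almanac monthhop(n='19') ~> 1965-07-30


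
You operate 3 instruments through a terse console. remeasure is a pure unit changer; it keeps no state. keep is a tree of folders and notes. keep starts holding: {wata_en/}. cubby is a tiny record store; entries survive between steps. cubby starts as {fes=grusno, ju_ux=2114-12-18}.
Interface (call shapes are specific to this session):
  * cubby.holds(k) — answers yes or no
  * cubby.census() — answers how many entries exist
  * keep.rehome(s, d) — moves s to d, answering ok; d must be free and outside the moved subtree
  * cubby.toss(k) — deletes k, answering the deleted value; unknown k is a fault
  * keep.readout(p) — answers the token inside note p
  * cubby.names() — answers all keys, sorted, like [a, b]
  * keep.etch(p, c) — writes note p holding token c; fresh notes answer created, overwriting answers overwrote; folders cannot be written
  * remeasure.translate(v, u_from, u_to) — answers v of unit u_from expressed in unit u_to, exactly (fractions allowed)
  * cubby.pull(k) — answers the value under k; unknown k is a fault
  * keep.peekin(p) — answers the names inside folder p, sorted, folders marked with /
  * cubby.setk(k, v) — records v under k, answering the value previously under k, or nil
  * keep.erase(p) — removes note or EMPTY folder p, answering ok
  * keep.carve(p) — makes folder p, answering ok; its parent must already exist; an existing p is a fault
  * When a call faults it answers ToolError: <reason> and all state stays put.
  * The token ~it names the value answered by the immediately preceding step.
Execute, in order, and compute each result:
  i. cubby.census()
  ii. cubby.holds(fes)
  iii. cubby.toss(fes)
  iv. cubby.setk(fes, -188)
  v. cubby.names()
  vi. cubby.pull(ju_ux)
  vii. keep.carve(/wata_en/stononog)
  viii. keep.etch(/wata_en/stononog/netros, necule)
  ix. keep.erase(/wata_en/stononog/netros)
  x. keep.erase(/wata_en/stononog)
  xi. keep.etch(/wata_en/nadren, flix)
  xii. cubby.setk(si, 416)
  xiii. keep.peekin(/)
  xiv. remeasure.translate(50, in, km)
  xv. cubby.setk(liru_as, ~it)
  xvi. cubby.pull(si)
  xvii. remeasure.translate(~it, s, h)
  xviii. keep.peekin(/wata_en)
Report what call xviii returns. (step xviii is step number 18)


Answer: [nadren]

Derivation:
// 1. cubby.census() : 2
// 2. cubby.holds(k=fes) : yes
// 3. cubby.toss(k=fes) : grusno
// 4. cubby.setk(k=fes, v=-188) : nil
// 5. cubby.names() : [fes, ju_ux]
// 6. cubby.pull(k=ju_ux) : 2114-12-18
// 7. keep.carve(p=/wata_en/stononog) : ok
// 8. keep.etch(p=/wata_en/stononog/netros, c=necule) : created
// 9. keep.erase(p=/wata_en/stononog/netros) : ok
// 10. keep.erase(p=/wata_en/stononog) : ok
// 11. keep.etch(p=/wata_en/nadren, c=flix) : created
// 12. cubby.setk(k=si, v=416) : nil
// 13. keep.peekin(p=/) : [wata_en/]
// 14. remeasure.translate(v=50, u_from=in, u_to=km) : 127/100000
// 15. cubby.setk(k=liru_as, v=~it) : nil
// 16. cubby.pull(k=si) : 416
// 17. remeasure.translate(v=~it, u_from=s, u_to=h) : 26/225
// 18. keep.peekin(p=/wata_en) : [nadren]


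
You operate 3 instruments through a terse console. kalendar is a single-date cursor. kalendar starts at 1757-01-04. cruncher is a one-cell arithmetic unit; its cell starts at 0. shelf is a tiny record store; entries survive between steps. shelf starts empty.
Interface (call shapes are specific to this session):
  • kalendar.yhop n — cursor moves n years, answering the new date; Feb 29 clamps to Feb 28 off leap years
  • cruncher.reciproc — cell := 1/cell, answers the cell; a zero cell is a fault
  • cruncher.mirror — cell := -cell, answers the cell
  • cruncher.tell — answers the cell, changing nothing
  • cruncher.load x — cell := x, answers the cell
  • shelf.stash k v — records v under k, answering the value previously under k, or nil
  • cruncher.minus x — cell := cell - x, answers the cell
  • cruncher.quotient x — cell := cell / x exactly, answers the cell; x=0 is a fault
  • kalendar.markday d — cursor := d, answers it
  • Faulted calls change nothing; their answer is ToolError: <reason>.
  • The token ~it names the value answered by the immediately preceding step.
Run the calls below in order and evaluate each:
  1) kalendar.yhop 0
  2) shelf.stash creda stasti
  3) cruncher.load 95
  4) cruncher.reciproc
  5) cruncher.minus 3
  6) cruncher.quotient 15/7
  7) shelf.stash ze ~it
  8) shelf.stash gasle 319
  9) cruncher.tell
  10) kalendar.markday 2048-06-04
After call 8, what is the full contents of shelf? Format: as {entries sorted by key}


# 1. kalendar.yhop(n=0) -> 1757-01-04
# 2. shelf.stash(k=creda, v=stasti) -> nil
# 3. cruncher.load(x=95) -> 95
# 4. cruncher.reciproc() -> 1/95
# 5. cruncher.minus(x=3) -> -284/95
# 6. cruncher.quotient(x=15/7) -> -1988/1425
# 7. shelf.stash(k=ze, v=~it) -> nil
# 8. shelf.stash(k=gasle, v=319) -> nil
# 9. cruncher.tell() -> -1988/1425
# 10. kalendar.markday(d=2048-06-04) -> 2048-06-04

Answer: {creda=stasti, gasle=319, ze=-1988/1425}


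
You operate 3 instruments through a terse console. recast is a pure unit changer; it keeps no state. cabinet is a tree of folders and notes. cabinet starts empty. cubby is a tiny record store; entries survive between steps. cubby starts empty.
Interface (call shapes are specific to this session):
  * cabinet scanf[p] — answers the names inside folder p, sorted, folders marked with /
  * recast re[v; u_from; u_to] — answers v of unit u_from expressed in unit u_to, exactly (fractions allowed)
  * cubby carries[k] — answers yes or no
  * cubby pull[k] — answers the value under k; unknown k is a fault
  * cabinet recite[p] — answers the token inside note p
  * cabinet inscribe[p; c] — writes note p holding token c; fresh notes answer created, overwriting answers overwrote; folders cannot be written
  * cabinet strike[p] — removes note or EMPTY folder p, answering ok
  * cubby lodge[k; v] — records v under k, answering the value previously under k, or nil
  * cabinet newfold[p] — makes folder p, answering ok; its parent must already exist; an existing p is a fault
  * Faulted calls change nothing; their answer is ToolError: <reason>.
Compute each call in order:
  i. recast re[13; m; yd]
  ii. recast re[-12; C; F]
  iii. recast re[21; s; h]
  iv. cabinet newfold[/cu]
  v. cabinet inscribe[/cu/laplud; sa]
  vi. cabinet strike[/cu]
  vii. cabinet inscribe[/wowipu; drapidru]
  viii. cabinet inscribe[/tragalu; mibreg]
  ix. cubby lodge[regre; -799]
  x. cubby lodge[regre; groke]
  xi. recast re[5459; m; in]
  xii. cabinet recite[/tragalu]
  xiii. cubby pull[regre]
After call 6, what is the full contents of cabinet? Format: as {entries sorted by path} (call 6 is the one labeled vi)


Do: recast re[v='13'; u_from='m'; u_to='yd']
See: 16250/1143
Do: recast re[v='-12'; u_from='C'; u_to='F']
See: 52/5
Do: recast re[v='21'; u_from='s'; u_to='h']
See: 7/1200
Do: cabinet newfold[p='/cu']
See: ok
Do: cabinet inscribe[p='/cu/laplud'; c='sa']
See: created
Do: cabinet strike[p='/cu']
See: ToolError: not empty
Do: cabinet inscribe[p='/wowipu'; c='drapidru']
See: created
Do: cabinet inscribe[p='/tragalu'; c='mibreg']
See: created
Do: cubby lodge[k='regre'; v='-799']
See: nil
Do: cubby lodge[k='regre'; v='groke']
See: -799
Do: recast re[v='5459'; u_from='m'; u_to='in']
See: 27295000/127
Do: cabinet recite[p='/tragalu']
See: mibreg
Do: cubby pull[k='regre']
See: groke

Answer: {cu/, cu/laplud=sa}


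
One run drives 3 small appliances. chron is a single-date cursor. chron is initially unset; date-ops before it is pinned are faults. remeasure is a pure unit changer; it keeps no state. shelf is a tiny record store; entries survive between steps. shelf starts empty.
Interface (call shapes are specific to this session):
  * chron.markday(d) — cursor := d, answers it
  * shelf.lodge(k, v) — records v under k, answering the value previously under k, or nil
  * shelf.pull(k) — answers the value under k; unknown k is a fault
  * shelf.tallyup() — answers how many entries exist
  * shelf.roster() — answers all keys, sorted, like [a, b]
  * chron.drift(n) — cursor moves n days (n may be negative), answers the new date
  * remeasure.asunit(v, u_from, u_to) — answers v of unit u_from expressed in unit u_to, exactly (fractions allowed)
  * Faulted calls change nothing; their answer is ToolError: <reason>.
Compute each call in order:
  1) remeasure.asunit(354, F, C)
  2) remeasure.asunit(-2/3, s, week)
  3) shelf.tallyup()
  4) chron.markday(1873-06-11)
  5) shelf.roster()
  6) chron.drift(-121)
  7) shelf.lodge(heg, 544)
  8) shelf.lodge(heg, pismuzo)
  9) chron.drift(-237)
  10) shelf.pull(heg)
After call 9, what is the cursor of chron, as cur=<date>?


==> asunit(v→354, u_from→F, u_to→C)
<== 1610/9
==> asunit(v→-2/3, u_from→s, u_to→week)
<== -1/907200
==> tallyup()
<== 0
==> markday(d→1873-06-11)
<== 1873-06-11
==> roster()
<== []
==> drift(n→-121)
<== 1873-02-10
==> lodge(k→heg, v→544)
<== nil
==> lodge(k→heg, v→pismuzo)
<== 544
==> drift(n→-237)
<== 1872-06-18
==> pull(k→heg)
<== pismuzo

Answer: cur=1872-06-18


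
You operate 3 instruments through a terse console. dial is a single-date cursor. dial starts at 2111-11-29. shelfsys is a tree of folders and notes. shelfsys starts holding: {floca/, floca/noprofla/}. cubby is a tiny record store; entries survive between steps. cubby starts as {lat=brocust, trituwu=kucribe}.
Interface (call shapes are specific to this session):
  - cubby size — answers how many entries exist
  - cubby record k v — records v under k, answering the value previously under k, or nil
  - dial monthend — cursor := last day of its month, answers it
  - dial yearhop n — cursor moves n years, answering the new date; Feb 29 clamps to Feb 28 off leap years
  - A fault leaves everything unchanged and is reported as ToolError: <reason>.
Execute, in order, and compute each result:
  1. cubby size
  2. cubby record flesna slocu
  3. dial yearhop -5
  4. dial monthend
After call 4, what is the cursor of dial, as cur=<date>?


Invoking cubby size(), yielding 2.
Invoking cubby record(k='flesna', v='slocu'), → nil.
Using dial yearhop(n='-5'), yielding 2106-11-29.
I try dial monthend, and get 2106-11-30.

Answer: cur=2106-11-30


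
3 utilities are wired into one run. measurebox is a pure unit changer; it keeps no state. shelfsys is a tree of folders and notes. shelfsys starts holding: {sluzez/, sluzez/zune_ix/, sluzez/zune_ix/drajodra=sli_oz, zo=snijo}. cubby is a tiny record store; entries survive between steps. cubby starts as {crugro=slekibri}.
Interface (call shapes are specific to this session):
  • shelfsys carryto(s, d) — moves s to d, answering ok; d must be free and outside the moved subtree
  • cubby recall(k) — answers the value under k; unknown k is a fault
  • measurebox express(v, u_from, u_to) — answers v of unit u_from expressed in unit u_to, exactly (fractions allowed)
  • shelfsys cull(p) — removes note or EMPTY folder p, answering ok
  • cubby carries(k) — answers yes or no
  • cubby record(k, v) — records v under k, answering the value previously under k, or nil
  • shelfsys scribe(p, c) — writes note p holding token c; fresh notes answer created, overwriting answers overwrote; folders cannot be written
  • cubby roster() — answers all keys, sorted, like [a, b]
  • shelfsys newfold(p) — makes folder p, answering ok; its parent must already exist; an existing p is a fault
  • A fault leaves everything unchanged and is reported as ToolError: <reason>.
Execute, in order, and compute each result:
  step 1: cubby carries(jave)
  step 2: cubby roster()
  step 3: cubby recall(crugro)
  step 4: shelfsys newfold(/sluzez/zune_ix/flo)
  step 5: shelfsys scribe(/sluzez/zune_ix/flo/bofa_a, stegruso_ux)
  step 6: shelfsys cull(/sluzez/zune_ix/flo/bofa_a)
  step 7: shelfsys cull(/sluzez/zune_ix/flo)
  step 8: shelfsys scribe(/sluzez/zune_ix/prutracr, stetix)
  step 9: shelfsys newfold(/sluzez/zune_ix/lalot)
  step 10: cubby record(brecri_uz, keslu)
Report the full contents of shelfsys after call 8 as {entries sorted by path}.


Answer: {sluzez/, sluzez/zune_ix/, sluzez/zune_ix/drajodra=sli_oz, sluzez/zune_ix/prutracr=stetix, zo=snijo}

Derivation:
# 1. cubby carries(k: jave) : no
# 2. cubby roster() : [crugro]
# 3. cubby recall(k: crugro) : slekibri
# 4. shelfsys newfold(p: /sluzez/zune_ix/flo) : ok
# 5. shelfsys scribe(p: /sluzez/zune_ix/flo/bofa_a, c: stegruso_ux) : created
# 6. shelfsys cull(p: /sluzez/zune_ix/flo/bofa_a) : ok
# 7. shelfsys cull(p: /sluzez/zune_ix/flo) : ok
# 8. shelfsys scribe(p: /sluzez/zune_ix/prutracr, c: stetix) : created
# 9. shelfsys newfold(p: /sluzez/zune_ix/lalot) : ok
# 10. cubby record(k: brecri_uz, v: keslu) : nil


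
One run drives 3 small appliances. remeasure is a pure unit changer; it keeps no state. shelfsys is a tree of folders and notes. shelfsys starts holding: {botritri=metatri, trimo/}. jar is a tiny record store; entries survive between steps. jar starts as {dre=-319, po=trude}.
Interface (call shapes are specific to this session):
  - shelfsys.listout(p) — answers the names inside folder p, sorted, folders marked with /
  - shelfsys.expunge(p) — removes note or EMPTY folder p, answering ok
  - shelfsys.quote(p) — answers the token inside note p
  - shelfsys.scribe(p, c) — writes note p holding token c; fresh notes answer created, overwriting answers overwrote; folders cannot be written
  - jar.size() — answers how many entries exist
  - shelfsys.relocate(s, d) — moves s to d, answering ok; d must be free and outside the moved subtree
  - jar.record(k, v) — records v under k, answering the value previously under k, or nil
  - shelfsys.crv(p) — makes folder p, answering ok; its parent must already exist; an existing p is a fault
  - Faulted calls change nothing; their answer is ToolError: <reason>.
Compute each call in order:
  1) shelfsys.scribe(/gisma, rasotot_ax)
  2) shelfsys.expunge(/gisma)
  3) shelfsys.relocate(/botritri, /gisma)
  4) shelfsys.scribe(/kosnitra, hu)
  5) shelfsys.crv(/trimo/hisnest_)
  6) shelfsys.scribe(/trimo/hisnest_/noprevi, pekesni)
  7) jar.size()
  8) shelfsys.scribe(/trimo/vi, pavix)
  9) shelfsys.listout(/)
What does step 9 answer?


Answer: [gisma, kosnitra, trimo/]

Derivation:
·→ scribe(/gisma, rasotot_ax)
·← created
·→ expunge(/gisma)
·← ok
·→ relocate(/botritri, /gisma)
·← ok
·→ scribe(/kosnitra, hu)
·← created
·→ crv(/trimo/hisnest_)
·← ok
·→ scribe(/trimo/hisnest_/noprevi, pekesni)
·← created
·→ size()
·← 2
·→ scribe(/trimo/vi, pavix)
·← created
·→ listout(/)
·← [gisma, kosnitra, trimo/]


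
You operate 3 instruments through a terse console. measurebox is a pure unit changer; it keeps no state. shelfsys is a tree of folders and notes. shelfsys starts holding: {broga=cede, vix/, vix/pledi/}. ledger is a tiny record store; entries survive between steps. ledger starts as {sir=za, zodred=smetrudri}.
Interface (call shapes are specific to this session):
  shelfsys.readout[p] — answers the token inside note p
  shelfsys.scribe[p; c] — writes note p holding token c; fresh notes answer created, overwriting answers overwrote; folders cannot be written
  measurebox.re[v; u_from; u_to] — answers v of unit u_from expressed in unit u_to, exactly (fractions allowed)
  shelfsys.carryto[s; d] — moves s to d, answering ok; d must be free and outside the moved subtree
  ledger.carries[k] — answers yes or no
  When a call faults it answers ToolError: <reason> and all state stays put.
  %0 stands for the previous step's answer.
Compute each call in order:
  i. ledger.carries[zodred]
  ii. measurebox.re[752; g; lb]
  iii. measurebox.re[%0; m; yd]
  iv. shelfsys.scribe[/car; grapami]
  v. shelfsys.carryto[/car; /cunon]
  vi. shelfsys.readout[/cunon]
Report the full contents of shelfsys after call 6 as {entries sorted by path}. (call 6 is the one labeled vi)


$ ledger.carries k→zodred
= yes
$ measurebox.re v→752 u_from→g u_to→lb
= 75200000/45359237
$ measurebox.re v→%0 u_from→m u_to→yd
= 94000000000/51845607891
$ shelfsys.scribe p→/car c→grapami
= created
$ shelfsys.carryto s→/car d→/cunon
= ok
$ shelfsys.readout p→/cunon
= grapami

Answer: {broga=cede, cunon=grapami, vix/, vix/pledi/}


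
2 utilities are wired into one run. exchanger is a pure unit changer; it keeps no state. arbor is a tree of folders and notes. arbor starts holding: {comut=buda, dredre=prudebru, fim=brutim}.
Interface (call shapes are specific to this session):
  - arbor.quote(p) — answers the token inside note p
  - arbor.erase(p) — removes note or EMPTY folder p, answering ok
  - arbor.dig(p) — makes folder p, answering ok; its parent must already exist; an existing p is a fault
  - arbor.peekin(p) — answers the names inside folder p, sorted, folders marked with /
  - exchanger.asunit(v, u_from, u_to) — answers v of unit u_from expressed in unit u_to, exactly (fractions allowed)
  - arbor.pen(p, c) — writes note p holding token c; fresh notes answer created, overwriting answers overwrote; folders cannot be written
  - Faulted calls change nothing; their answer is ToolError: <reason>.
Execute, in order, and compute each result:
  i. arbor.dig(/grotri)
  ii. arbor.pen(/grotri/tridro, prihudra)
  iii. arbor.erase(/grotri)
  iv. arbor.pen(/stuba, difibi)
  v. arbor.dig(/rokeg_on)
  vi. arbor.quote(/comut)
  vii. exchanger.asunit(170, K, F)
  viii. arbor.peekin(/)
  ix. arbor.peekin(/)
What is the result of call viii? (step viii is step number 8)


Do: dig[p→/grotri]
See: ok
Do: pen[p→/grotri/tridro; c→prihudra]
See: created
Do: erase[p→/grotri]
See: ToolError: not empty
Do: pen[p→/stuba; c→difibi]
See: created
Do: dig[p→/rokeg_on]
See: ok
Do: quote[p→/comut]
See: buda
Do: asunit[v→170; u_from→K; u_to→F]
See: -15367/100
Do: peekin[p→/]
See: [comut, dredre, fim, grotri/, rokeg_on/, stuba]
Do: peekin[p→/]
See: [comut, dredre, fim, grotri/, rokeg_on/, stuba]

Answer: [comut, dredre, fim, grotri/, rokeg_on/, stuba]


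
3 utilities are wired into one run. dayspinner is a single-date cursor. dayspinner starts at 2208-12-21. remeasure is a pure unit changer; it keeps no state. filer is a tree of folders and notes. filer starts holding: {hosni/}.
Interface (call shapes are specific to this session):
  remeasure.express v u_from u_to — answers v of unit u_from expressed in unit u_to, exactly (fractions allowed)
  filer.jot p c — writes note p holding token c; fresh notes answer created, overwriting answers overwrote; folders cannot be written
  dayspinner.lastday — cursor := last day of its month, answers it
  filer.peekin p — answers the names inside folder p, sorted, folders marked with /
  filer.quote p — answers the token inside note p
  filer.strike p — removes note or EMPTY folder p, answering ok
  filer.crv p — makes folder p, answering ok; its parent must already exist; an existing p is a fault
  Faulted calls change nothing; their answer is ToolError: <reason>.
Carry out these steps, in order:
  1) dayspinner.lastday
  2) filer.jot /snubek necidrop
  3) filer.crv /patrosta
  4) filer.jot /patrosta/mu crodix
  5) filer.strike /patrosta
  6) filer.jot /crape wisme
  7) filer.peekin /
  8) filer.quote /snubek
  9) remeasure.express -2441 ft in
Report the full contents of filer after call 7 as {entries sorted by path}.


Answer: {crape=wisme, hosni/, patrosta/, patrosta/mu=crodix, snubek=necidrop}

Derivation:
Calling dayspinner.lastday, → 2208-12-31.
I invoke filer.jot passing /snubek, necidrop, and see created.
Then filer.crv passing /patrosta, yielding ok.
I invoke filer.jot passing /patrosta/mu, crodix, and see created.
Calling filer.strike passing /patrosta, yielding ToolError: not empty.
Next I call filer.jot passing /crape, wisme, giving created.
Invoking filer.peekin passing /, — result: [crape, hosni/, patrosta/, snubek].
Next I call filer.quote passing /snubek, — result: necidrop.
Next I call remeasure.express passing -2441, ft, in, and get -29292.


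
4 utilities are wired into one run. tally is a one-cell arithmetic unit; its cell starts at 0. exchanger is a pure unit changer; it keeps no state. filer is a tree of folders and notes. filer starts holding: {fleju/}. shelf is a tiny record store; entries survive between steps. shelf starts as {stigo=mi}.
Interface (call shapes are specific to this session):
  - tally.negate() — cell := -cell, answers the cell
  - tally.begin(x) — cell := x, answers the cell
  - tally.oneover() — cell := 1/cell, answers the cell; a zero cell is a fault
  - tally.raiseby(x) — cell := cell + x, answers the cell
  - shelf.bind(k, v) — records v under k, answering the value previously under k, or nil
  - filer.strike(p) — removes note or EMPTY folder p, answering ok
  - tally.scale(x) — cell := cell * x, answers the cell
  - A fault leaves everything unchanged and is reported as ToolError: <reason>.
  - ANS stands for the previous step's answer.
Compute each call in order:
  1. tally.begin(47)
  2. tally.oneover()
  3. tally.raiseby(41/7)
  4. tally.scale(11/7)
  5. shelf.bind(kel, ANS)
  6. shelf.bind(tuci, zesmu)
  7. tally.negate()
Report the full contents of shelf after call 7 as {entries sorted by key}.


Do: tally.begin[x→47]
See: 47
Do: tally.oneover[]
See: 1/47
Do: tally.raiseby[x→41/7]
See: 1934/329
Do: tally.scale[x→11/7]
See: 21274/2303
Do: shelf.bind[k→kel; v→ANS]
See: nil
Do: shelf.bind[k→tuci; v→zesmu]
See: nil
Do: tally.negate[]
See: -21274/2303

Answer: {kel=21274/2303, stigo=mi, tuci=zesmu}


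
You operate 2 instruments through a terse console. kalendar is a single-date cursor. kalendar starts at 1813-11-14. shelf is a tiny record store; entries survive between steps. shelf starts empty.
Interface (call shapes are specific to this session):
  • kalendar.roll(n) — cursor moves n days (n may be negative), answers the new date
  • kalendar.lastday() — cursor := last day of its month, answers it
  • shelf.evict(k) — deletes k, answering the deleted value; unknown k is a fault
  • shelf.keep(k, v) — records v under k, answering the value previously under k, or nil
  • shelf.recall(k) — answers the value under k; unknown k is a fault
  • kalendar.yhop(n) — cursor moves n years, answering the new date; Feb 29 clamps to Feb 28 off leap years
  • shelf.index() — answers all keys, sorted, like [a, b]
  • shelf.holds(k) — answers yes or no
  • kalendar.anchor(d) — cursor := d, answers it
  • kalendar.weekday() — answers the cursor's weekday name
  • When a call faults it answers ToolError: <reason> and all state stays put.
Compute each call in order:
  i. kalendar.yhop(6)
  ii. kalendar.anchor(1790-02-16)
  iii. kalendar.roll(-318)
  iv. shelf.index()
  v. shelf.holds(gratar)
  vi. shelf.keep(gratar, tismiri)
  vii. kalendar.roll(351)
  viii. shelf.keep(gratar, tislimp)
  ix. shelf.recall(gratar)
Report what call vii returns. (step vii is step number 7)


Answer: 1790-03-21

Derivation:
-> kalendar.yhop(n→6)
<- 1819-11-14
-> kalendar.anchor(d→1790-02-16)
<- 1790-02-16
-> kalendar.roll(n→-318)
<- 1789-04-04
-> shelf.index()
<- []
-> shelf.holds(k→gratar)
<- no
-> shelf.keep(k→gratar, v→tismiri)
<- nil
-> kalendar.roll(n→351)
<- 1790-03-21
-> shelf.keep(k→gratar, v→tislimp)
<- tismiri
-> shelf.recall(k→gratar)
<- tislimp


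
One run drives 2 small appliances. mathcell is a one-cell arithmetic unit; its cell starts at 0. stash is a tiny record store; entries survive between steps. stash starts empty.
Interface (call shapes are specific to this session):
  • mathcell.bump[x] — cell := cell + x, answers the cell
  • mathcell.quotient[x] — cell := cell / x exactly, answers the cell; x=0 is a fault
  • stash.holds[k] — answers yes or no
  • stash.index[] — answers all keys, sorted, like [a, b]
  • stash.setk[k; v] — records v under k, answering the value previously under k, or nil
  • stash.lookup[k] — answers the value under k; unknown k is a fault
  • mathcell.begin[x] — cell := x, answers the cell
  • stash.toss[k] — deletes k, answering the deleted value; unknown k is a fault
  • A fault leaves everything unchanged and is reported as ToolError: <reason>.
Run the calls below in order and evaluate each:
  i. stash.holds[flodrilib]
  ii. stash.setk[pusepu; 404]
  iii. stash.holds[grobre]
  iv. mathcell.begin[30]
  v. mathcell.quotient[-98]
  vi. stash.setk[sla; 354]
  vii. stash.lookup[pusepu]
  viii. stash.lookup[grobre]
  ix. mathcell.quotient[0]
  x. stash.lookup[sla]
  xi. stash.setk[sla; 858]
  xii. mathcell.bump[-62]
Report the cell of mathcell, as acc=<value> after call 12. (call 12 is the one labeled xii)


·→ stash.holds(k: flodrilib)
·← no
·→ stash.setk(k: pusepu, v: 404)
·← nil
·→ stash.holds(k: grobre)
·← no
·→ mathcell.begin(x: 30)
·← 30
·→ mathcell.quotient(x: -98)
·← -15/49
·→ stash.setk(k: sla, v: 354)
·← nil
·→ stash.lookup(k: pusepu)
·← 404
·→ stash.lookup(k: grobre)
·← ToolError: no such key grobre
·→ mathcell.quotient(x: 0)
·← ToolError: division by zero
·→ stash.lookup(k: sla)
·← 354
·→ stash.setk(k: sla, v: 858)
·← 354
·→ mathcell.bump(x: -62)
·← -3053/49

Answer: acc=-3053/49


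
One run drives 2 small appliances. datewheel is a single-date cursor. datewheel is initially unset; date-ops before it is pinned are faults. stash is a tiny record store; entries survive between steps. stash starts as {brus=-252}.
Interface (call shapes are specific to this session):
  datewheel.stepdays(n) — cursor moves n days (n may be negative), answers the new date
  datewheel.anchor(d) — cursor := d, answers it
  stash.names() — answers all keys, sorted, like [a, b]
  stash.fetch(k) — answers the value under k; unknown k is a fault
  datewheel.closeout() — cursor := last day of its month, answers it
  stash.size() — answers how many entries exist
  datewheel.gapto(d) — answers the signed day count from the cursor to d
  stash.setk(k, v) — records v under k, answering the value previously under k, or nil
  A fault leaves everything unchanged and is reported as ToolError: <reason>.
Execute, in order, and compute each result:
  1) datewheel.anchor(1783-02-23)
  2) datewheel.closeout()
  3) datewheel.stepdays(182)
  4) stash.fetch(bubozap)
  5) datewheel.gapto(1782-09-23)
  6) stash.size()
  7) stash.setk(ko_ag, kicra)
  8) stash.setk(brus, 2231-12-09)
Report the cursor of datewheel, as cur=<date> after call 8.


Answer: cur=1783-08-29

Derivation:
Using anchor using d='1783-02-23', and get 1783-02-23.
Now I run closeout, which returns 1783-02-28.
Using stepdays using n='182', → 1783-08-29.
I run fetch using k='bubozap', which returns ToolError: no such key bubozap.
Invoking gapto using d='1782-09-23': -340.
I call size(), and get 1.
Using setk using k='ko_ag', v='kicra', and see nil.
I call setk using k='brus', v='2231-12-09', → -252.


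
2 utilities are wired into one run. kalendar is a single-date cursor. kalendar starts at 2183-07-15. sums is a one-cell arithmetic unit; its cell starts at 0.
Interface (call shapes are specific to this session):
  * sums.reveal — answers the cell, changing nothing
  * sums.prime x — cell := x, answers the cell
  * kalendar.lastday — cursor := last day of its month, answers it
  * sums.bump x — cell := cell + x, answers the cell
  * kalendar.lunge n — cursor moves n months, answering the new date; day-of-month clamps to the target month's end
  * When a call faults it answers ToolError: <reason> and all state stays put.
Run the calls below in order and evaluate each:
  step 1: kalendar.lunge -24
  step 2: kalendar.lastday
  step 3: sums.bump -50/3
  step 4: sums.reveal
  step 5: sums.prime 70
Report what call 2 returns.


Do: kalendar.lunge[n='-24']
See: 2181-07-15
Do: kalendar.lastday[]
See: 2181-07-31
Do: sums.bump[x='-50/3']
See: -50/3
Do: sums.reveal[]
See: -50/3
Do: sums.prime[x='70']
See: 70

Answer: 2181-07-31
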